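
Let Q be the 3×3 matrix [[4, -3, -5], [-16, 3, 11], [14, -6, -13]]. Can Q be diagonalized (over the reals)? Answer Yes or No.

Characteristic polynomial: p(μ) = μ^3 + 6μ^2 + 9μ = μ(μ + 3)^2.
μ = -3 has algebraic multiplicity 2; rank(Q + 3I) = 2, so geometric multiplicity = 1.
Geometric multiplicity < algebraic multiplicity, so Q is not diagonalizable.

No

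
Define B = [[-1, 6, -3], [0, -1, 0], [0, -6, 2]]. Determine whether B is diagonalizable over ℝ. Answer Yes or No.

Yes

Characteristic polynomial: p(s) = s^3 - 3s - 2 = (s - 2)(s + 1)^2.
s = -1 has algebraic multiplicity 2; rank(B + 1I) = 1, so geometric multiplicity = 2.
Every eigenvalue has geometric = algebraic multiplicity, so B is diagonalizable.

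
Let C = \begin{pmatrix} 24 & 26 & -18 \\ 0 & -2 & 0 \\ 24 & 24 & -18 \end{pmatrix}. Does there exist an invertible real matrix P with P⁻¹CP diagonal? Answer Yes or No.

Characteristic polynomial: p(s) = s^3 - 4s^2 - 12s = s(s - 6)(s + 2).
All 3 eigenvalues are distinct, so C is diagonalizable.

Yes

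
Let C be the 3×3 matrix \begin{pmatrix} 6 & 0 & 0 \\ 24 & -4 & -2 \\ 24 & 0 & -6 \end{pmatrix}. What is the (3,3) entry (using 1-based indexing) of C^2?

Characteristic polynomial: s^3 + 4s^2 - 36s - 144 = (s - 6)(s + 4)(s + 6), so the eigenvalues are -6, -4, 6.
s=-4: eigenvector (0, 1, 0).
s=6: eigenvector (1, 2, 2).
s=-6: eigenvector (0, 1, 1).
P = [[0, 1, 0], [1, 2, 1], [0, 2, 1]], D = diag(-4, 6, -6), P⁻¹ = [[0, 1, -1], [1, 0, 0], [-2, 0, 1]].
C² = P·diag(16, 36, 36)·P⁻¹ = [[36, 0, 0], [0, 16, 20], [0, 0, 36]].
The requested entry is 36.

36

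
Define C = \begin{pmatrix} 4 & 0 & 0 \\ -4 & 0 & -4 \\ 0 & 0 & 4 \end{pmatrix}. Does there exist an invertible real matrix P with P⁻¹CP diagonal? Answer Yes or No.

Yes

Characteristic polynomial: p(t) = t^3 - 8t^2 + 16t = t(t - 4)^2.
t = 4 has algebraic multiplicity 2; rank(C − 4I) = 1, so geometric multiplicity = 2.
Every eigenvalue has geometric = algebraic multiplicity, so C is diagonalizable.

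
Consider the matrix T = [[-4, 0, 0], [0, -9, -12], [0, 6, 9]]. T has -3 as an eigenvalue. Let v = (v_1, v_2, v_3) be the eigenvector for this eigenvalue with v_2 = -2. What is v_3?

T + 3I = [[-1, 0, 0], [0, -6, -12], [0, 6, 12]].
Solving (T + 3I)v = 0 gives the eigenspace spanned by (0, -2, 1).
With v_2 = -2, v = (0, -2, 1), so v_3 = 1.

1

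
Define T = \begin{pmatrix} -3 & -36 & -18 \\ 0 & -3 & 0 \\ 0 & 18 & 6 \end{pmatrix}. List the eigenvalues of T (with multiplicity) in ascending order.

-3, -3, 6

Characteristic polynomial: p(λ) = λ^3 - 27λ - 54 = (λ - 6)(λ + 3)^2.
Roots (with multiplicity): -3, -3, 6.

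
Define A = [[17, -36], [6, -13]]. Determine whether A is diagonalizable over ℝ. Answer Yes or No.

Yes

Characteristic polynomial: p(s) = s^2 - 4s - 5 = (s - 5)(s + 1).
All 2 eigenvalues are distinct, so A is diagonalizable.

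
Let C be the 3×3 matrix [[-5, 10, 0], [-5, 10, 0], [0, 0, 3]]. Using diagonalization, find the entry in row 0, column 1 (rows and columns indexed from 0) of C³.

Characteristic polynomial: r^3 - 8r^2 + 15r = r(r - 5)(r - 3), so the eigenvalues are 0, 3, 5.
r=0: eigenvector (2, 1, 0).
r=5: eigenvector (1, 1, 0).
r=3: eigenvector (0, 0, 1).
P = [[2, 1, 0], [1, 1, 0], [0, 0, 1]], D = diag(0, 5, 3), P⁻¹ = [[1, -1, 0], [-1, 2, 0], [0, 0, 1]].
C³ = P·diag(0, 125, 27)·P⁻¹ = [[-125, 250, 0], [-125, 250, 0], [0, 0, 27]].
The requested entry is 250.

250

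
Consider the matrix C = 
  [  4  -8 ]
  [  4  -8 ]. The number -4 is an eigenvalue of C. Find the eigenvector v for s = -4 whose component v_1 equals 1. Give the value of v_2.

1

C + 4I = [[8, -8], [4, -4]].
Solving (C + 4I)v = 0 gives the eigenspace spanned by (1, 1).
With v_1 = 1, v = (1, 1), so v_2 = 1.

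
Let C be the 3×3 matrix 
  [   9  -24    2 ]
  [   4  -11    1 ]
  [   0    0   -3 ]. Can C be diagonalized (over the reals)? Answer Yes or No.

No

Characteristic polynomial: p(s) = s^3 + 5s^2 + 3s - 9 = (s - 1)(s + 3)^2.
s = -3 has algebraic multiplicity 2; rank(C + 3I) = 2, so geometric multiplicity = 1.
Geometric multiplicity < algebraic multiplicity, so C is not diagonalizable.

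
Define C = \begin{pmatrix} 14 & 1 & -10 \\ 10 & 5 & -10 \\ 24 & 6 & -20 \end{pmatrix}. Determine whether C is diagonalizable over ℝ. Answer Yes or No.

Characteristic polynomial: p(s) = s^3 + s^2 - 20s = s(s - 4)(s + 5).
All 3 eigenvalues are distinct, so C is diagonalizable.

Yes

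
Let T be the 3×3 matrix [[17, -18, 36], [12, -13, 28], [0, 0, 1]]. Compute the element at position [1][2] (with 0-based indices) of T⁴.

Characteristic polynomial: r^3 - 5r^2 - r + 5 = (r - 5)(r - 1)(r + 1), so the eigenvalues are -1, 1, 5.
r=5: eigenvector (3, 2, 0).
r=-1: eigenvector (1, 1, 0).
r=1: eigenvector (0, 2, 1).
P = [[3, 1, 0], [2, 1, 2], [0, 0, 1]], D = diag(5, -1, 1), P⁻¹ = [[1, -1, 2], [-2, 3, -6], [0, 0, 1]].
T⁴ = P·diag(625, 1, 1)·P⁻¹ = [[1873, -1872, 3744], [1248, -1247, 2496], [0, 0, 1]].
The requested entry is 2496.

2496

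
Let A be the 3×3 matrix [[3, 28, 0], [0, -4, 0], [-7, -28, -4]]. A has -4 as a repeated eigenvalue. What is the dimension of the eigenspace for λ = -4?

A + 4I = [[7, 28, 0], [0, 0, 0], [-7, -28, 0]].
This matrix has rank 1, so its null space has dimension 3 − 1 = 2.

2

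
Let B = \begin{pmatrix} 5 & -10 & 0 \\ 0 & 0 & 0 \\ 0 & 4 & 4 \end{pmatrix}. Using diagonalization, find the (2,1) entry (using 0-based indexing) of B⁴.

Characteristic polynomial: λ^3 - 9λ^2 + 20λ = λ(λ - 5)(λ - 4), so the eigenvalues are 0, 4, 5.
λ=5: eigenvector (1, 0, 0).
λ=0: eigenvector (2, 1, -1).
λ=4: eigenvector (0, 0, 1).
P = [[1, 2, 0], [0, 1, 0], [0, -1, 1]], D = diag(5, 0, 4), P⁻¹ = [[1, -2, 0], [0, 1, 0], [0, 1, 1]].
B⁴ = P·diag(625, 0, 256)·P⁻¹ = [[625, -1250, 0], [0, 0, 0], [0, 256, 256]].
The requested entry is 256.

256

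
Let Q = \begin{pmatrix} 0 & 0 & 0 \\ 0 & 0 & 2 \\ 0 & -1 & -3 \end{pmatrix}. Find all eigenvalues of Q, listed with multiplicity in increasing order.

-2, -1, 0

Characteristic polynomial: p(λ) = λ^3 + 3λ^2 + 2λ = λ(λ + 1)(λ + 2).
Roots (with multiplicity): -2, -1, 0.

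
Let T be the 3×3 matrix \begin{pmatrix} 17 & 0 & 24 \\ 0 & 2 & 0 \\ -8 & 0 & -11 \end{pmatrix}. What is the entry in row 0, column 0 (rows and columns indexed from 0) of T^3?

Characteristic polynomial: s^3 - 8s^2 + 17s - 10 = (s - 5)(s - 2)(s - 1), so the eigenvalues are 1, 2, 5.
s=2: eigenvector (0, 1, 0).
s=1: eigenvector (-3, 0, 2).
s=5: eigenvector (-2, 0, 1).
P = [[0, -3, -2], [1, 0, 0], [0, 2, 1]], D = diag(2, 1, 5), P⁻¹ = [[0, 1, 0], [1, 0, 2], [-2, 0, -3]].
T³ = P·diag(8, 1, 125)·P⁻¹ = [[497, 0, 744], [0, 8, 0], [-248, 0, -371]].
The requested entry is 497.

497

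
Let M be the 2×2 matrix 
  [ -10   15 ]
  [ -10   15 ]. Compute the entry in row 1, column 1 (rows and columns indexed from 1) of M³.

-250

Characteristic polynomial: μ^2 - 5μ = μ(μ - 5), so the eigenvalues are 0, 5.
μ=5: eigenvector (1, 1).
μ=0: eigenvector (-3, -2).
P = [[1, -3], [1, -2]], D = diag(5, 0), P⁻¹ = [[-2, 3], [-1, 1]].
M³ = P·diag(125, 0)·P⁻¹ = [[-250, 375], [-250, 375]].
The requested entry is -250.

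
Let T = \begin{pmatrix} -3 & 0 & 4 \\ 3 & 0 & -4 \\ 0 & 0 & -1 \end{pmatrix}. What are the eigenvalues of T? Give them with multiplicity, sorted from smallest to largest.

-3, -1, 0

Characteristic polynomial: p(λ) = λ^3 + 4λ^2 + 3λ = λ(λ + 1)(λ + 3).
Roots (with multiplicity): -3, -1, 0.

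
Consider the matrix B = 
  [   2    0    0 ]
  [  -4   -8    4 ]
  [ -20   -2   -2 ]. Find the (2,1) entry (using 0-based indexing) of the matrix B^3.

Characteristic polynomial: t^3 + 8t^2 + 4t - 48 = (t - 2)(t + 4)(t + 6), so the eigenvalues are -6, -4, 2.
t=-6: eigenvector (0, 2, 1).
t=2: eigenvector (1, -2, -4).
t=-4: eigenvector (0, 1, 1).
P = [[0, 1, 0], [2, -2, 1], [1, -4, 1]], D = diag(-6, 2, -4), P⁻¹ = [[-2, 1, -1], [1, 0, 0], [6, -1, 2]].
B³ = P·diag(-216, 8, -64)·P⁻¹ = [[8, 0, 0], [464, -368, 304], [16, -152, 88]].
The requested entry is -152.

-152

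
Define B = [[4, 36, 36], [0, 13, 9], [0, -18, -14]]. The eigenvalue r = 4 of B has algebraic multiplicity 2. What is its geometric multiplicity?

B − 4I = [[0, 36, 36], [0, 9, 9], [0, -18, -18]].
This matrix has rank 1, so its null space has dimension 3 − 1 = 2.

2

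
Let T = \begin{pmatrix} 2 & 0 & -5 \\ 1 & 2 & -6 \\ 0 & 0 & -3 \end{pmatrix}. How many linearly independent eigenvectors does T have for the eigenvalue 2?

1

T − 2I = [[0, 0, -5], [1, 0, -6], [0, 0, -5]].
This matrix has rank 2, so its null space has dimension 3 − 2 = 1.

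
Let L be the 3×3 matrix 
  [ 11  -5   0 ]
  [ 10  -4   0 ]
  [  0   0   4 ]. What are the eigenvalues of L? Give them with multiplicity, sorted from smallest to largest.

Characteristic polynomial: p(r) = r^3 - 11r^2 + 34r - 24 = (r - 6)(r - 4)(r - 1).
Roots (with multiplicity): 1, 4, 6.

1, 4, 6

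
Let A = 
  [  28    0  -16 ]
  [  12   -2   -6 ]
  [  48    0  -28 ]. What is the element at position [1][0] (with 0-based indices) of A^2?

24

Characteristic polynomial: t^3 + 2t^2 - 16t - 32 = (t - 4)(t + 2)(t + 4), so the eigenvalues are -4, -2, 4.
t=4: eigenvector (2, 1, 3).
t=-4: eigenvector (1, 0, 2).
t=-2: eigenvector (0, 1, 0).
P = [[2, 1, 0], [1, 0, 1], [3, 2, 0]], D = diag(4, -4, -2), P⁻¹ = [[2, 0, -1], [-3, 0, 2], [-2, 1, 1]].
A² = P·diag(16, 16, 4)·P⁻¹ = [[16, 0, 0], [24, 4, -12], [0, 0, 16]].
The requested entry is 24.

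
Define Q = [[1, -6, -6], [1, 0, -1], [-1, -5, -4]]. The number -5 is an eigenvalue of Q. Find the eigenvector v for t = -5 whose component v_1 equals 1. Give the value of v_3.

Q + 5I = [[6, -6, -6], [1, 5, -1], [-1, -5, 1]].
Solving (Q + 5I)v = 0 gives the eigenspace spanned by (1, 0, 1).
With v_1 = 1, v = (1, 0, 1), so v_3 = 1.

1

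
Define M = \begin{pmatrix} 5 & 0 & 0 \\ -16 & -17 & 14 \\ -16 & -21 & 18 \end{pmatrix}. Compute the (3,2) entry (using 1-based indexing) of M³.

Characteristic polynomial: λ^3 - 6λ^2 - 7λ + 60 = (λ - 5)(λ - 4)(λ + 3), so the eigenvalues are -3, 4, 5.
λ=5: eigenvector (1, -2, -2).
λ=-3: eigenvector (0, 1, 1).
λ=4: eigenvector (0, 2, 3).
P = [[1, 0, 0], [-2, 1, 2], [-2, 1, 3]], D = diag(5, -3, 4), P⁻¹ = [[1, 0, 0], [2, 3, -2], [0, -1, 1]].
M³ = P·diag(125, -27, 64)·P⁻¹ = [[125, 0, 0], [-304, -209, 182], [-304, -273, 246]].
The requested entry is -273.

-273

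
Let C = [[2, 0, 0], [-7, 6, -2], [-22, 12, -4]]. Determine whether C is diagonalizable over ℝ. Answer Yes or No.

No

Characteristic polynomial: p(s) = s^3 - 4s^2 + 4s = s(s - 2)^2.
s = 2 has algebraic multiplicity 2; rank(C − 2I) = 2, so geometric multiplicity = 1.
Geometric multiplicity < algebraic multiplicity, so C is not diagonalizable.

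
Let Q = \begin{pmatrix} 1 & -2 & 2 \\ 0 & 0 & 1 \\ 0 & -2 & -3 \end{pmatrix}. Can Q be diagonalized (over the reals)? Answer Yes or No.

Yes

Characteristic polynomial: p(μ) = μ^3 + 2μ^2 - μ - 2 = (μ - 1)(μ + 1)(μ + 2).
All 3 eigenvalues are distinct, so Q is diagonalizable.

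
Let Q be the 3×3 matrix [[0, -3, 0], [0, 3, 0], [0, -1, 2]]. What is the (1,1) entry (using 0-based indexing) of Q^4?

81

Characteristic polynomial: r^3 - 5r^2 + 6r = r(r - 3)(r - 2), so the eigenvalues are 0, 2, 3.
r=0: eigenvector (1, 0, 0).
r=2: eigenvector (0, 0, 1).
r=3: eigenvector (1, -1, 1).
P = [[1, 0, 1], [0, 0, -1], [0, 1, 1]], D = diag(0, 2, 3), P⁻¹ = [[1, 1, 0], [0, 1, 1], [0, -1, 0]].
Q⁴ = P·diag(0, 16, 81)·P⁻¹ = [[0, -81, 0], [0, 81, 0], [0, -65, 16]].
The requested entry is 81.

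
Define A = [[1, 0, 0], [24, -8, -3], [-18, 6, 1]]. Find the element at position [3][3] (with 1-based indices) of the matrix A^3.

Characteristic polynomial: λ^3 + 6λ^2 + 3λ - 10 = (λ - 1)(λ + 2)(λ + 5), so the eigenvalues are -5, -2, 1.
λ=-5: eigenvector (0, 1, -1).
λ=1: eigenvector (1, 3, -1).
λ=-2: eigenvector (0, -1, 2).
P = [[0, 1, 0], [1, 3, -1], [-1, -1, 2]], D = diag(-5, 1, -2), P⁻¹ = [[-5, 2, 1], [1, 0, 0], [-2, 1, 1]].
A³ = P·diag(-125, 1, -8)·P⁻¹ = [[1, 0, 0], [612, -242, -117], [-594, 234, 109]].
The requested entry is 109.

109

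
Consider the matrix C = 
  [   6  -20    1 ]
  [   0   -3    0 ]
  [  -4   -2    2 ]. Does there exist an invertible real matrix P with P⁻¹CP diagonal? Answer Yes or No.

No

Characteristic polynomial: p(r) = r^3 - 5r^2 - 8r + 48 = (r - 4)^2(r + 3).
r = 4 has algebraic multiplicity 2; rank(C − 4I) = 2, so geometric multiplicity = 1.
Geometric multiplicity < algebraic multiplicity, so C is not diagonalizable.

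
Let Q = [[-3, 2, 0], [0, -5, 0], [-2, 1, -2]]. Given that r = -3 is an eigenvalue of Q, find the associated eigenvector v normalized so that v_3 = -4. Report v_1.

Q + 3I = [[0, 2, 0], [0, -2, 0], [-2, 1, 1]].
Solving (Q + 3I)v = 0 gives the eigenspace spanned by (-2, 0, -4).
With v_3 = -4, v = (-2, 0, -4), so v_1 = -2.

-2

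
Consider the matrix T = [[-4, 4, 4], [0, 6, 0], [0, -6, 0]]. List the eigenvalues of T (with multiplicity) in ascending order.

Characteristic polynomial: p(r) = r^3 - 2r^2 - 24r = r(r - 6)(r + 4).
Roots (with multiplicity): -4, 0, 6.

-4, 0, 6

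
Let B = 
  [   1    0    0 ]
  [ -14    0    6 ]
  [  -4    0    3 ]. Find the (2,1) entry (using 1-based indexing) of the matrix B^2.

-38

Characteristic polynomial: μ^3 - 4μ^2 + 3μ = μ(μ - 3)(μ - 1), so the eigenvalues are 0, 1, 3.
μ=1: eigenvector (1, -2, 2).
μ=0: eigenvector (0, 1, 0).
μ=3: eigenvector (0, 2, 1).
P = [[1, 0, 0], [-2, 1, 2], [2, 0, 1]], D = diag(1, 0, 3), P⁻¹ = [[1, 0, 0], [6, 1, -2], [-2, 0, 1]].
B² = P·diag(1, 0, 9)·P⁻¹ = [[1, 0, 0], [-38, 0, 18], [-16, 0, 9]].
The requested entry is -38.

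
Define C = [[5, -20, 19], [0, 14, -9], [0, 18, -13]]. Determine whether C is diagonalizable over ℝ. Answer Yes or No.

Characteristic polynomial: p(t) = t^3 - 6t^2 - 15t + 100 = (t - 5)^2(t + 4).
t = 5 has algebraic multiplicity 2; rank(C − 5I) = 2, so geometric multiplicity = 1.
Geometric multiplicity < algebraic multiplicity, so C is not diagonalizable.

No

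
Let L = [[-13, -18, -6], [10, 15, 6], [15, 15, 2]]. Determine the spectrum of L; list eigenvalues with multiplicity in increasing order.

-3, 2, 5

Characteristic polynomial: p(r) = r^3 - 4r^2 - 11r + 30 = (r - 5)(r - 2)(r + 3).
Roots (with multiplicity): -3, 2, 5.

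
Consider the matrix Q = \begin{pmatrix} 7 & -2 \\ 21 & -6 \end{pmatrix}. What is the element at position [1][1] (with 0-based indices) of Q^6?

Characteristic polynomial: s^2 - s = s(s - 1), so the eigenvalues are 0, 1.
s=1: eigenvector (1, 3).
s=0: eigenvector (2, 7).
P = [[1, 2], [3, 7]], D = diag(1, 0), P⁻¹ = [[7, -2], [-3, 1]].
Q⁶ = P·diag(1, 0)·P⁻¹ = [[7, -2], [21, -6]].
The requested entry is -6.

-6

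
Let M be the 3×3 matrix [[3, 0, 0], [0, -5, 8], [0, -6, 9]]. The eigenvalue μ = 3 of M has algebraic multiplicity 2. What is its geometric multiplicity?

2

M − 3I = [[0, 0, 0], [0, -8, 8], [0, -6, 6]].
This matrix has rank 1, so its null space has dimension 3 − 1 = 2.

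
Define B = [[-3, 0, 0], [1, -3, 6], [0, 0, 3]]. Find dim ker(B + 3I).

1

B + 3I = [[0, 0, 0], [1, 0, 6], [0, 0, 6]].
This matrix has rank 2, so its null space has dimension 3 − 2 = 1.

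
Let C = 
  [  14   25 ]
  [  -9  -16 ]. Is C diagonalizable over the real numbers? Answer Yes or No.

Characteristic polynomial: p(s) = s^2 + 2s + 1 = (s + 1)^2.
s = -1 has algebraic multiplicity 2; rank(C + 1I) = 1, so geometric multiplicity = 1.
Geometric multiplicity < algebraic multiplicity, so C is not diagonalizable.

No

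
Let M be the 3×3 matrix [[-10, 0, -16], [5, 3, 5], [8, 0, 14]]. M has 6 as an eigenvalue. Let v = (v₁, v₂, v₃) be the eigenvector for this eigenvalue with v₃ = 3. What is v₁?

-3

M − 6I = [[-16, 0, -16], [5, -3, 5], [8, 0, 8]].
Solving (M − 6I)v = 0 gives the eigenspace spanned by (-3, 0, 3).
With v₃ = 3, v = (-3, 0, 3), so v₁ = -3.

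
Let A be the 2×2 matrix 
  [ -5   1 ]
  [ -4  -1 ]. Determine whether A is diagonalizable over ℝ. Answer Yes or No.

No

Characteristic polynomial: p(r) = r^2 + 6r + 9 = (r + 3)^2.
r = -3 has algebraic multiplicity 2; rank(A + 3I) = 1, so geometric multiplicity = 1.
Geometric multiplicity < algebraic multiplicity, so A is not diagonalizable.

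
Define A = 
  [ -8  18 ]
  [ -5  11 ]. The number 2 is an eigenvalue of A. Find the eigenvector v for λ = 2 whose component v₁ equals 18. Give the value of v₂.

10

A − 2I = [[-10, 18], [-5, 9]].
Solving (A − 2I)v = 0 gives the eigenspace spanned by (18, 10).
With v₁ = 18, v = (18, 10), so v₂ = 10.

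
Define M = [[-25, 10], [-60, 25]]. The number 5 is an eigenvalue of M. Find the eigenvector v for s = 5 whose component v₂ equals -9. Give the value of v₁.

M − 5I = [[-30, 10], [-60, 20]].
Solving (M − 5I)v = 0 gives the eigenspace spanned by (-3, -9).
With v₂ = -9, v = (-3, -9), so v₁ = -3.

-3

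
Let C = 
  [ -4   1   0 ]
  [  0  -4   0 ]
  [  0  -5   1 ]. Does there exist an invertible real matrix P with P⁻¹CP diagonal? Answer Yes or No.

Characteristic polynomial: p(s) = s^3 + 7s^2 + 8s - 16 = (s - 1)(s + 4)^2.
s = -4 has algebraic multiplicity 2; rank(C + 4I) = 2, so geometric multiplicity = 1.
Geometric multiplicity < algebraic multiplicity, so C is not diagonalizable.

No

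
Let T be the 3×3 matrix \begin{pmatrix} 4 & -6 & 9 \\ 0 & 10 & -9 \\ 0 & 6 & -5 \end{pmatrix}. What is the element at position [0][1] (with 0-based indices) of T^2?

-30

Characteristic polynomial: s^3 - 9s^2 + 24s - 16 = (s - 4)^2(s - 1), so the eigenvalues are 1, 4, 4.
s=4: eigenvector (-3, 3, 2).
s=4: eigenvector (1, 0, 0).
s=1: eigenvector (-1, 1, 1).
P = [[-3, 1, -1], [3, 0, 1], [2, 0, 1]], D = diag(4, 4, 1), P⁻¹ = [[0, 1, -1], [1, 1, 0], [0, -2, 3]].
T² = P·diag(16, 16, 1)·P⁻¹ = [[16, -30, 45], [0, 46, -45], [0, 30, -29]].
The requested entry is -30.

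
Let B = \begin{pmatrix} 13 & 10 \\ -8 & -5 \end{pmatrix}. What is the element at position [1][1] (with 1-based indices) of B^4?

2801

Characteristic polynomial: t^2 - 8t + 15 = (t - 5)(t - 3), so the eigenvalues are 3, 5.
t=3: eigenvector (-1, 1).
t=5: eigenvector (-5, 4).
P = [[-1, -5], [1, 4]], D = diag(3, 5), P⁻¹ = [[4, 5], [-1, -1]].
B⁴ = P·diag(81, 625)·P⁻¹ = [[2801, 2720], [-2176, -2095]].
The requested entry is 2801.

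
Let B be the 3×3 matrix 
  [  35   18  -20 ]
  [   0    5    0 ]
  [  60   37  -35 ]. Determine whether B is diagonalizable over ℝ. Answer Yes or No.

No

Characteristic polynomial: p(μ) = μ^3 - 5μ^2 - 25μ + 125 = (μ - 5)^2(μ + 5).
μ = 5 has algebraic multiplicity 2; rank(B − 5I) = 2, so geometric multiplicity = 1.
Geometric multiplicity < algebraic multiplicity, so B is not diagonalizable.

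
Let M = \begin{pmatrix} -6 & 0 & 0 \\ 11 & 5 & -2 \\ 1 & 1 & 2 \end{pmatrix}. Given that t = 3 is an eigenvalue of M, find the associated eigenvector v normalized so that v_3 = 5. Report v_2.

M − 3I = [[-9, 0, 0], [11, 2, -2], [1, 1, -1]].
Solving (M − 3I)v = 0 gives the eigenspace spanned by (0, 5, 5).
With v_3 = 5, v = (0, 5, 5), so v_2 = 5.

5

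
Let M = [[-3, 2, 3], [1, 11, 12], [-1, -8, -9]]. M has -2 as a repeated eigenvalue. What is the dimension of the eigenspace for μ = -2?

M + 2I = [[-1, 2, 3], [1, 13, 12], [-1, -8, -7]].
This matrix has rank 2, so its null space has dimension 3 − 2 = 1.

1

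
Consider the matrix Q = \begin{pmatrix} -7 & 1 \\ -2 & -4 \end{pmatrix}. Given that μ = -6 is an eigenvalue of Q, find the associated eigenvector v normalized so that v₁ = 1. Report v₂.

Q + 6I = [[-1, 1], [-2, 2]].
Solving (Q + 6I)v = 0 gives the eigenspace spanned by (1, 1).
With v₁ = 1, v = (1, 1), so v₂ = 1.

1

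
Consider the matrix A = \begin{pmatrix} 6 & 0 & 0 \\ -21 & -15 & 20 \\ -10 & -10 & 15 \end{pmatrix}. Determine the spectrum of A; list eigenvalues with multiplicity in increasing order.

Characteristic polynomial: p(s) = s^3 - 6s^2 - 25s + 150 = (s - 6)(s - 5)(s + 5).
Roots (with multiplicity): -5, 5, 6.

-5, 5, 6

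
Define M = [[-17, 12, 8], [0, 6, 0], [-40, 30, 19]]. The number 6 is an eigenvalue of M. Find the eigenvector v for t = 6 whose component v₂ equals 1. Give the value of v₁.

4

M − 6I = [[-23, 12, 8], [0, 0, 0], [-40, 30, 13]].
Solving (M − 6I)v = 0 gives the eigenspace spanned by (4, 1, 10).
With v₂ = 1, v = (4, 1, 10), so v₁ = 4.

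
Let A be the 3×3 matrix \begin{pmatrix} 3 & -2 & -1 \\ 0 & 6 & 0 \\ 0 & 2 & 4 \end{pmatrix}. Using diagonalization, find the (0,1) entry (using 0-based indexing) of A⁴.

-1040

Characteristic polynomial: λ^3 - 13λ^2 + 54λ - 72 = (λ - 6)(λ - 4)(λ - 3), so the eigenvalues are 3, 4, 6.
λ=3: eigenvector (1, 0, 0).
λ=4: eigenvector (-1, 0, 1).
λ=6: eigenvector (-1, 1, 1).
P = [[1, -1, -1], [0, 0, 1], [0, 1, 1]], D = diag(3, 4, 6), P⁻¹ = [[1, 0, 1], [0, -1, 1], [0, 1, 0]].
A⁴ = P·diag(81, 256, 1296)·P⁻¹ = [[81, -1040, -175], [0, 1296, 0], [0, 1040, 256]].
The requested entry is -1040.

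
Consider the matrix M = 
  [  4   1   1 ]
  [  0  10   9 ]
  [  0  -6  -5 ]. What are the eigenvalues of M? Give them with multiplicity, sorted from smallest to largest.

1, 4, 4

Characteristic polynomial: p(t) = t^3 - 9t^2 + 24t - 16 = (t - 4)^2(t - 1).
Roots (with multiplicity): 1, 4, 4.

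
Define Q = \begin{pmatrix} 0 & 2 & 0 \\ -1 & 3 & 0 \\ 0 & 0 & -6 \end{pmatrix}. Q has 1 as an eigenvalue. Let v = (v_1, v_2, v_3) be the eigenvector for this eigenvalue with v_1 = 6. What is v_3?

0

Q − 1I = [[-1, 2, 0], [-1, 2, 0], [0, 0, -7]].
Solving (Q − 1I)v = 0 gives the eigenspace spanned by (6, 3, 0).
With v_1 = 6, v = (6, 3, 0), so v_3 = 0.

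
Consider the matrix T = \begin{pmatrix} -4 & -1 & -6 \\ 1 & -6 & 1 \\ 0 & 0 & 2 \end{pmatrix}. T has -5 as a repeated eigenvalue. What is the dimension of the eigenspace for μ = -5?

T + 5I = [[1, -1, -6], [1, -1, 1], [0, 0, 7]].
This matrix has rank 2, so its null space has dimension 3 − 2 = 1.

1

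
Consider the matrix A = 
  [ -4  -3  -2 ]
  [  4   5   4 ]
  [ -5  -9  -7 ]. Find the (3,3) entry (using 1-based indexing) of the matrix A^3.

-67

Characteristic polynomial: μ^3 + 6μ^2 + 11μ + 6 = (μ + 1)(μ + 2)(μ + 3), so the eigenvalues are -3, -2, -1.
μ=-2: eigenvector (1, 0, -1).
μ=-1: eigenvector (0, 2, -3).
μ=-3: eigenvector (-1, 1, -1).
P = [[1, 0, -1], [0, 2, 1], [-1, -3, -1]], D = diag(-2, -1, -3), P⁻¹ = [[-1, -3, -2], [1, 2, 1], [-2, -3, -2]].
A³ = P·diag(-8, -1, -27)·P⁻¹ = [[-46, -57, -38], [52, 77, 52], [-59, -99, -67]].
The requested entry is -67.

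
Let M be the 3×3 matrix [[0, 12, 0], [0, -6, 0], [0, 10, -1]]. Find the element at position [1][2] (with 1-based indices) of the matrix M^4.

-2592

Characteristic polynomial: t^3 + 7t^2 + 6t = t(t + 1)(t + 6), so the eigenvalues are -6, -1, 0.
t=0: eigenvector (1, 0, 0).
t=-6: eigenvector (-2, 1, -2).
t=-1: eigenvector (0, 0, 1).
P = [[1, -2, 0], [0, 1, 0], [0, -2, 1]], D = diag(0, -6, -1), P⁻¹ = [[1, 2, 0], [0, 1, 0], [0, 2, 1]].
M⁴ = P·diag(0, 1296, 1)·P⁻¹ = [[0, -2592, 0], [0, 1296, 0], [0, -2590, 1]].
The requested entry is -2592.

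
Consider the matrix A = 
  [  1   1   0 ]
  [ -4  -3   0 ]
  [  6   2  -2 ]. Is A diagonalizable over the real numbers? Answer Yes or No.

Characteristic polynomial: p(t) = t^3 + 4t^2 + 5t + 2 = (t + 1)^2(t + 2).
t = -1 has algebraic multiplicity 2; rank(A + 1I) = 2, so geometric multiplicity = 1.
Geometric multiplicity < algebraic multiplicity, so A is not diagonalizable.

No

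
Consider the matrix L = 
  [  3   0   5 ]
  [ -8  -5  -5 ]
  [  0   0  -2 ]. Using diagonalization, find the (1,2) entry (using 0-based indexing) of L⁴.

-65

Characteristic polynomial: μ^3 + 4μ^2 - 11μ - 30 = (μ - 3)(μ + 2)(μ + 5), so the eigenvalues are -5, -2, 3.
μ=-2: eigenvector (-1, 1, 1).
μ=-5: eigenvector (0, 1, 0).
μ=3: eigenvector (1, -1, 0).
P = [[-1, 0, 1], [1, 1, -1], [1, 0, 0]], D = diag(-2, -5, 3), P⁻¹ = [[0, 0, 1], [1, 1, 0], [1, 0, 1]].
L⁴ = P·diag(16, 625, 81)·P⁻¹ = [[81, 0, 65], [544, 625, -65], [0, 0, 16]].
The requested entry is -65.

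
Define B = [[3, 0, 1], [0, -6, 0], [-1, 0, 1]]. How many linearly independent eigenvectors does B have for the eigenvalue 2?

B − 2I = [[1, 0, 1], [0, -8, 0], [-1, 0, -1]].
This matrix has rank 2, so its null space has dimension 3 − 2 = 1.

1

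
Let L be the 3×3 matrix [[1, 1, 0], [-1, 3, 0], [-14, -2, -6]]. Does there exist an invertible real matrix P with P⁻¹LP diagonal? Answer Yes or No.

No

Characteristic polynomial: p(r) = r^3 + 2r^2 - 20r + 24 = (r - 2)^2(r + 6).
r = 2 has algebraic multiplicity 2; rank(L − 2I) = 2, so geometric multiplicity = 1.
Geometric multiplicity < algebraic multiplicity, so L is not diagonalizable.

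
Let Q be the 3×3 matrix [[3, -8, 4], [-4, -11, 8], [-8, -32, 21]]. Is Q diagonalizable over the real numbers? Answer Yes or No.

Characteristic polynomial: p(r) = r^3 - 13r^2 + 55r - 75 = (r - 5)^2(r - 3).
r = 5 has algebraic multiplicity 2; rank(Q − 5I) = 1, so geometric multiplicity = 2.
Every eigenvalue has geometric = algebraic multiplicity, so Q is diagonalizable.

Yes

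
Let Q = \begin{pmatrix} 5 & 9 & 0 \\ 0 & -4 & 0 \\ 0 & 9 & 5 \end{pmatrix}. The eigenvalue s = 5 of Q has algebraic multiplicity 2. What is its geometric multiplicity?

Q − 5I = [[0, 9, 0], [0, -9, 0], [0, 9, 0]].
This matrix has rank 1, so its null space has dimension 3 − 1 = 2.

2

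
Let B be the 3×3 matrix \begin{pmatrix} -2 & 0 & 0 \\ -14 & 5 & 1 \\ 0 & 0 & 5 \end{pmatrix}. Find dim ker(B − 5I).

1

B − 5I = [[-7, 0, 0], [-14, 0, 1], [0, 0, 0]].
This matrix has rank 2, so its null space has dimension 3 − 2 = 1.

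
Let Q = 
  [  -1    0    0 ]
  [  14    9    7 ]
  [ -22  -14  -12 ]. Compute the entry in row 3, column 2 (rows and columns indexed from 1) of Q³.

-266

Characteristic polynomial: r^3 + 4r^2 - 7r - 10 = (r - 2)(r + 1)(r + 5), so the eigenvalues are -5, -1, 2.
r=-1: eigenvector (1, 0, -2).
r=-5: eigenvector (0, -1, 2).
r=2: eigenvector (0, -1, 1).
P = [[1, 0, 0], [0, -1, -1], [-2, 2, 1]], D = diag(-1, -5, 2), P⁻¹ = [[1, 0, 0], [2, 1, 1], [-2, -2, -1]].
Q³ = P·diag(-1, -125, 8)·P⁻¹ = [[-1, 0, 0], [266, 141, 133], [-514, -266, -258]].
The requested entry is -266.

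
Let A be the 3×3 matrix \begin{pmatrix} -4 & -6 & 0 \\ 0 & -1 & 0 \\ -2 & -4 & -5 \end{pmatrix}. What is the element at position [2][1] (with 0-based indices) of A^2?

Characteristic polynomial: s^3 + 10s^2 + 29s + 20 = (s + 1)(s + 4)(s + 5), so the eigenvalues are -5, -4, -1.
s=-4: eigenvector (1, 0, -2).
s=-1: eigenvector (-2, 1, 0).
s=-5: eigenvector (0, 0, 1).
P = [[1, -2, 0], [0, 1, 0], [-2, 0, 1]], D = diag(-4, -1, -5), P⁻¹ = [[1, 2, 0], [0, 1, 0], [2, 4, 1]].
A² = P·diag(16, 1, 25)·P⁻¹ = [[16, 30, 0], [0, 1, 0], [18, 36, 25]].
The requested entry is 36.

36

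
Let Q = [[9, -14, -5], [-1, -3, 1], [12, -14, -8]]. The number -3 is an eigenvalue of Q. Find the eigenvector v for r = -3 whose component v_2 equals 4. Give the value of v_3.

Q + 3I = [[12, -14, -5], [-1, 0, 1], [12, -14, -5]].
Solving (Q + 3I)v = 0 gives the eigenspace spanned by (8, 4, 8).
With v_2 = 4, v = (8, 4, 8), so v_3 = 8.

8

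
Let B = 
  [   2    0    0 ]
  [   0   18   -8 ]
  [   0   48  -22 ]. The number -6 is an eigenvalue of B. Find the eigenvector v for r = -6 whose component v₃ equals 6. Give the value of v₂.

2

B + 6I = [[8, 0, 0], [0, 24, -8], [0, 48, -16]].
Solving (B + 6I)v = 0 gives the eigenspace spanned by (0, 2, 6).
With v₃ = 6, v = (0, 2, 6), so v₂ = 2.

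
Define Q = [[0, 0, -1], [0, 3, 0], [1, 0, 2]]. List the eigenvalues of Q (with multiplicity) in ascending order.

1, 1, 3

Characteristic polynomial: p(λ) = λ^3 - 5λ^2 + 7λ - 3 = (λ - 3)(λ - 1)^2.
Roots (with multiplicity): 1, 1, 3.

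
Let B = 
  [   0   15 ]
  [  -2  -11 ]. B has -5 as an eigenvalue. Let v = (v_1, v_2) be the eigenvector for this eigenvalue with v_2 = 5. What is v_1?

B + 5I = [[5, 15], [-2, -6]].
Solving (B + 5I)v = 0 gives the eigenspace spanned by (-15, 5).
With v_2 = 5, v = (-15, 5), so v_1 = -15.

-15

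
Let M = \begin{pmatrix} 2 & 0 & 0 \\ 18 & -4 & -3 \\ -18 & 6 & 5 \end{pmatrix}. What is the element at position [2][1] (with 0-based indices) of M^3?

18

Characteristic polynomial: μ^3 - 3μ^2 + 4 = (μ - 2)^2(μ + 1), so the eigenvalues are -1, 2, 2.
μ=-1: eigenvector (0, -1, 1).
μ=2: eigenvector (0, -1, 2).
μ=2: eigenvector (1, 4, -2).
P = [[0, 0, 1], [-1, -1, 4], [1, 2, -2]], D = diag(-1, 2, 2), P⁻¹ = [[6, -2, -1], [-2, 1, 1], [1, 0, 0]].
M³ = P·diag(-1, 8, 8)·P⁻¹ = [[8, 0, 0], [54, -10, -9], [-54, 18, 17]].
The requested entry is 18.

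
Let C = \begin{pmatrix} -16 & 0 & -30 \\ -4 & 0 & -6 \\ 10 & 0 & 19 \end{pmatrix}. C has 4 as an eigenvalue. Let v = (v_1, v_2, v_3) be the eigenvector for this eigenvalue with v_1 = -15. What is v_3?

C − 4I = [[-20, 0, -30], [-4, -4, -6], [10, 0, 15]].
Solving (C − 4I)v = 0 gives the eigenspace spanned by (-15, 0, 10).
With v_1 = -15, v = (-15, 0, 10), so v_3 = 10.

10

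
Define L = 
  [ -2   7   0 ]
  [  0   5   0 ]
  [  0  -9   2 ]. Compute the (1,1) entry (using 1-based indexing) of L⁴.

16

Characteristic polynomial: t^3 - 5t^2 - 4t + 20 = (t - 5)(t - 2)(t + 2), so the eigenvalues are -2, 2, 5.
t=-2: eigenvector (1, 0, 0).
t=5: eigenvector (1, 1, -3).
t=2: eigenvector (0, 0, 1).
P = [[1, 1, 0], [0, 1, 0], [0, -3, 1]], D = diag(-2, 5, 2), P⁻¹ = [[1, -1, 0], [0, 1, 0], [0, 3, 1]].
L⁴ = P·diag(16, 625, 16)·P⁻¹ = [[16, 609, 0], [0, 625, 0], [0, -1827, 16]].
The requested entry is 16.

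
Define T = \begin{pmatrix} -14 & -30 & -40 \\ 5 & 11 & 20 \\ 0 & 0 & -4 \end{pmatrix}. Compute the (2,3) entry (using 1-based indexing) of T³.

260

Characteristic polynomial: μ^3 + 7μ^2 + 8μ - 16 = (μ - 1)(μ + 4)^2, so the eigenvalues are -4, -4, 1.
μ=-4: eigenvector (3, -1, 0).
μ=1: eigenvector (-2, 1, 0).
μ=-4: eigenvector (-4, 0, 1).
P = [[3, -2, -4], [-1, 1, 0], [0, 0, 1]], D = diag(-4, 1, -4), P⁻¹ = [[1, 2, 4], [1, 3, 4], [0, 0, 1]].
T³ = P·diag(-64, 1, -64)·P⁻¹ = [[-194, -390, -520], [65, 131, 260], [0, 0, -64]].
The requested entry is 260.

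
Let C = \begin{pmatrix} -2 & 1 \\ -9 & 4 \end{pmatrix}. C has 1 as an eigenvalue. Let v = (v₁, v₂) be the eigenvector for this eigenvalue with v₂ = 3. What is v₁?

C − 1I = [[-3, 1], [-9, 3]].
Solving (C − 1I)v = 0 gives the eigenspace spanned by (1, 3).
With v₂ = 3, v = (1, 3), so v₁ = 1.

1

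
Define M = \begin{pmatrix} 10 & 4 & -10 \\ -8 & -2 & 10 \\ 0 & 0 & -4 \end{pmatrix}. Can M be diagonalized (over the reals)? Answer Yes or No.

Characteristic polynomial: p(s) = s^3 - 4s^2 - 20s + 48 = (s - 6)(s - 2)(s + 4).
All 3 eigenvalues are distinct, so M is diagonalizable.

Yes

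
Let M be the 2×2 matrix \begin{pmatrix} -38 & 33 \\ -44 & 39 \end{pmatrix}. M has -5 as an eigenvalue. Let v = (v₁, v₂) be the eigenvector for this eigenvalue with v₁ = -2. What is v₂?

M + 5I = [[-33, 33], [-44, 44]].
Solving (M + 5I)v = 0 gives the eigenspace spanned by (-2, -2).
With v₁ = -2, v = (-2, -2), so v₂ = -2.

-2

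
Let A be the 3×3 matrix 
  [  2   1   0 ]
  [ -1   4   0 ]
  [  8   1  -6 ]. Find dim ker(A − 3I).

1

A − 3I = [[-1, 1, 0], [-1, 1, 0], [8, 1, -9]].
This matrix has rank 2, so its null space has dimension 3 − 2 = 1.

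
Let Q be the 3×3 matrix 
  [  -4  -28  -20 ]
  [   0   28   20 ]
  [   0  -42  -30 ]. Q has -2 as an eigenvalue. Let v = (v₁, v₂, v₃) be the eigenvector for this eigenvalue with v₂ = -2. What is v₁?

Q + 2I = [[-2, -28, -20], [0, 30, 20], [0, -42, -28]].
Solving (Q + 2I)v = 0 gives the eigenspace spanned by (-2, -2, 3).
With v₂ = -2, v = (-2, -2, 3), so v₁ = -2.

-2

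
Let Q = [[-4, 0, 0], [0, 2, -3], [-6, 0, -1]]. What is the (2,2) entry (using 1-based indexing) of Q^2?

4

Characteristic polynomial: μ^3 + 3μ^2 - 6μ - 8 = (μ - 2)(μ + 1)(μ + 4), so the eigenvalues are -4, -1, 2.
μ=2: eigenvector (0, 1, 0).
μ=-4: eigenvector (1, 1, 2).
μ=-1: eigenvector (0, 1, 1).
P = [[0, 1, 0], [1, 1, 1], [0, 2, 1]], D = diag(2, -4, -1), P⁻¹ = [[1, 1, -1], [1, 0, 0], [-2, 0, 1]].
Q² = P·diag(4, 16, 1)·P⁻¹ = [[16, 0, 0], [18, 4, -3], [30, 0, 1]].
The requested entry is 4.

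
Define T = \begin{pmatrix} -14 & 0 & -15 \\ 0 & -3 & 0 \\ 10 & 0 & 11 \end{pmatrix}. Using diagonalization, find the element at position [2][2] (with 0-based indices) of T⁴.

Characteristic polynomial: r^3 + 6r^2 + 5r - 12 = (r - 1)(r + 3)(r + 4), so the eigenvalues are -4, -3, 1.
r=-4: eigenvector (3, 0, -2).
r=1: eigenvector (-1, 0, 1).
r=-3: eigenvector (0, 1, 0).
P = [[3, -1, 0], [0, 0, 1], [-2, 1, 0]], D = diag(-4, 1, -3), P⁻¹ = [[1, 0, 1], [2, 0, 3], [0, 1, 0]].
T⁴ = P·diag(256, 1, 81)·P⁻¹ = [[766, 0, 765], [0, 81, 0], [-510, 0, -509]].
The requested entry is -509.

-509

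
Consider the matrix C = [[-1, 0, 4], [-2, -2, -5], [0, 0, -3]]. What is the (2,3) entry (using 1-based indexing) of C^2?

Characteristic polynomial: μ^3 + 6μ^2 + 11μ + 6 = (μ + 1)(μ + 2)(μ + 3), so the eigenvalues are -3, -2, -1.
μ=-2: eigenvector (0, 1, 0).
μ=-1: eigenvector (1, -2, 0).
μ=-3: eigenvector (-2, 1, 1).
P = [[0, 1, -2], [1, -2, 1], [0, 0, 1]], D = diag(-2, -1, -3), P⁻¹ = [[2, 1, 3], [1, 0, 2], [0, 0, 1]].
C² = P·diag(4, 1, 9)·P⁻¹ = [[1, 0, -16], [6, 4, 17], [0, 0, 9]].
The requested entry is 17.

17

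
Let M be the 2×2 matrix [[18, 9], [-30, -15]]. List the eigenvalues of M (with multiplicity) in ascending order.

Characteristic polynomial: p(μ) = μ^2 - 3μ = μ(μ - 3).
Roots (with multiplicity): 0, 3.

0, 3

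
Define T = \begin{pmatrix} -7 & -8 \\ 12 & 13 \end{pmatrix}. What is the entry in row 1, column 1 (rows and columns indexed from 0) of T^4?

Characteristic polynomial: μ^2 - 6μ + 5 = (μ - 5)(μ - 1), so the eigenvalues are 1, 5.
μ=5: eigenvector (-2, 3).
μ=1: eigenvector (-1, 1).
P = [[-2, -1], [3, 1]], D = diag(5, 1), P⁻¹ = [[1, 1], [-3, -2]].
T⁴ = P·diag(625, 1)·P⁻¹ = [[-1247, -1248], [1872, 1873]].
The requested entry is 1873.

1873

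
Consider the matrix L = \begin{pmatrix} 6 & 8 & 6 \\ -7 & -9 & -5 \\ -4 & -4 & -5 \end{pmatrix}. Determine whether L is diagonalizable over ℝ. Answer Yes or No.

No

Characteristic polynomial: p(μ) = μ^3 + 8μ^2 + 21μ + 18 = (μ + 2)(μ + 3)^2.
μ = -3 has algebraic multiplicity 2; rank(L + 3I) = 2, so geometric multiplicity = 1.
Geometric multiplicity < algebraic multiplicity, so L is not diagonalizable.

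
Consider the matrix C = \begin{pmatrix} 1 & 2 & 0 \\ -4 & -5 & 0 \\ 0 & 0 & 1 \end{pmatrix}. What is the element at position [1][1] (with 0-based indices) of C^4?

Characteristic polynomial: t^3 + 3t^2 - t - 3 = (t - 1)(t + 1)(t + 3), so the eigenvalues are -3, -1, 1.
t=-3: eigenvector (-1, 2, 0).
t=-1: eigenvector (-1, 1, 0).
t=1: eigenvector (0, 0, 1).
P = [[-1, -1, 0], [2, 1, 0], [0, 0, 1]], D = diag(-3, -1, 1), P⁻¹ = [[1, 1, 0], [-2, -1, 0], [0, 0, 1]].
C⁴ = P·diag(81, 1, 1)·P⁻¹ = [[-79, -80, 0], [160, 161, 0], [0, 0, 1]].
The requested entry is 161.

161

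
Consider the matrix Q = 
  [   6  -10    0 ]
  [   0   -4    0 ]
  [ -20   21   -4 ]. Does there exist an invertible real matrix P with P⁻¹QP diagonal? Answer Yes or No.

Characteristic polynomial: p(r) = r^3 + 2r^2 - 32r - 96 = (r - 6)(r + 4)^2.
r = -4 has algebraic multiplicity 2; rank(Q + 4I) = 2, so geometric multiplicity = 1.
Geometric multiplicity < algebraic multiplicity, so Q is not diagonalizable.

No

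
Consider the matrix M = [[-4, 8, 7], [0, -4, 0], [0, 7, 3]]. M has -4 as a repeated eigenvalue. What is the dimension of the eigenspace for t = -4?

1

M + 4I = [[0, 8, 7], [0, 0, 0], [0, 7, 7]].
This matrix has rank 2, so its null space has dimension 3 − 2 = 1.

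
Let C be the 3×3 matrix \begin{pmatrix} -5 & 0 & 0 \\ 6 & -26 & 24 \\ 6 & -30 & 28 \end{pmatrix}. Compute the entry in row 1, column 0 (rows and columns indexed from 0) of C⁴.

-1218

Characteristic polynomial: t^3 + 3t^2 - 18t - 40 = (t - 4)(t + 2)(t + 5), so the eigenvalues are -5, -2, 4.
t=-5: eigenvector (1, -2, -2).
t=-2: eigenvector (0, 1, 1).
t=4: eigenvector (0, 4, 5).
P = [[1, 0, 0], [-2, 1, 4], [-2, 1, 5]], D = diag(-5, -2, 4), P⁻¹ = [[1, 0, 0], [2, 5, -4], [0, -1, 1]].
C⁴ = P·diag(625, 16, 256)·P⁻¹ = [[625, 0, 0], [-1218, -944, 960], [-1218, -1200, 1216]].
The requested entry is -1218.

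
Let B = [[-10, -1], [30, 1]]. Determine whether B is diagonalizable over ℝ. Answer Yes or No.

Yes

Characteristic polynomial: p(s) = s^2 + 9s + 20 = (s + 4)(s + 5).
All 2 eigenvalues are distinct, so B is diagonalizable.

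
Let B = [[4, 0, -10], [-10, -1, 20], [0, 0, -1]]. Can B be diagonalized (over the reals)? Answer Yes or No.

Characteristic polynomial: p(s) = s^3 - 2s^2 - 7s - 4 = (s - 4)(s + 1)^2.
s = -1 has algebraic multiplicity 2; rank(B + 1I) = 1, so geometric multiplicity = 2.
Every eigenvalue has geometric = algebraic multiplicity, so B is diagonalizable.

Yes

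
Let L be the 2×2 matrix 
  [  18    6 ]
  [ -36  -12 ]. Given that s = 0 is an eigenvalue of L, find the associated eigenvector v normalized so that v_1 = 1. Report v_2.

L = [[18, 6], [-36, -12]].
Solving (L)v = 0 gives the eigenspace spanned by (1, -3).
With v_1 = 1, v = (1, -3), so v_2 = -3.

-3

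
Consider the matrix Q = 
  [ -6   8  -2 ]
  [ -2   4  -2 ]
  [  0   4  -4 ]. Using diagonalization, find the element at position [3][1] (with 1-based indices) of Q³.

Characteristic polynomial: λ^3 + 6λ^2 + 8λ = λ(λ + 2)(λ + 4), so the eigenvalues are -4, -2, 0.
λ=-4: eigenvector (1, 0, -1).
λ=0: eigenvector (-1, -1, -1).
λ=-2: eigenvector (1, 1, 2).
P = [[1, -1, 1], [0, -1, 1], [-1, -1, 2]], D = diag(-4, 0, -2), P⁻¹ = [[1, -1, 0], [1, -3, 1], [1, -2, 1]].
Q³ = P·diag(-64, 0, -8)·P⁻¹ = [[-72, 80, -8], [-8, 16, -8], [48, -32, -16]].
The requested entry is 48.

48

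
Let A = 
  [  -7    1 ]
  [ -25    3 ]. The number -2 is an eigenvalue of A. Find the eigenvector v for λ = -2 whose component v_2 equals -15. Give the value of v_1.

A + 2I = [[-5, 1], [-25, 5]].
Solving (A + 2I)v = 0 gives the eigenspace spanned by (-3, -15).
With v_2 = -15, v = (-3, -15), so v_1 = -3.

-3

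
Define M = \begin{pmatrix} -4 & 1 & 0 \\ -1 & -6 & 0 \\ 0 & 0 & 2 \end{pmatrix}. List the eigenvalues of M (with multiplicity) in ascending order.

-5, -5, 2

Characteristic polynomial: p(t) = t^3 + 8t^2 + 5t - 50 = (t - 2)(t + 5)^2.
Roots (with multiplicity): -5, -5, 2.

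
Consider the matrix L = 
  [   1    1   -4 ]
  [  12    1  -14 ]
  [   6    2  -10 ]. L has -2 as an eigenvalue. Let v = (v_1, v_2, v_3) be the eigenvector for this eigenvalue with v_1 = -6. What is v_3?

L + 2I = [[3, 1, -4], [12, 3, -14], [6, 2, -8]].
Solving (L + 2I)v = 0 gives the eigenspace spanned by (-6, -18, -9).
With v_1 = -6, v = (-6, -18, -9), so v_3 = -9.

-9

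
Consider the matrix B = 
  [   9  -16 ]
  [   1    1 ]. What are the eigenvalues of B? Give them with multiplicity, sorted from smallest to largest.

5, 5

Characteristic polynomial: p(s) = s^2 - 10s + 25 = (s - 5)^2.
Roots (with multiplicity): 5, 5.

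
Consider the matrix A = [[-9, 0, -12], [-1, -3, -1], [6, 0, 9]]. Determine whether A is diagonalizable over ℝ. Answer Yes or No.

Characteristic polynomial: p(s) = s^3 + 3s^2 - 9s - 27 = (s - 3)(s + 3)^2.
s = -3 has algebraic multiplicity 2; rank(A + 3I) = 2, so geometric multiplicity = 1.
Geometric multiplicity < algebraic multiplicity, so A is not diagonalizable.

No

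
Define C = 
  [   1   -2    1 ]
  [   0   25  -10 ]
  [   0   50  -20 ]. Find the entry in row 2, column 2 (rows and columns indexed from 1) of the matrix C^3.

625

Characteristic polynomial: r^3 - 6r^2 + 5r = r(r - 5)(r - 1), so the eigenvalues are 0, 1, 5.
r=0: eigenvector (-1, 2, 5).
r=5: eigenvector (0, 1, 2).
r=1: eigenvector (1, 0, 0).
P = [[-1, 0, 1], [2, 1, 0], [5, 2, 0]], D = diag(0, 5, 1), P⁻¹ = [[0, -2, 1], [0, 5, -2], [1, -2, 1]].
C³ = P·diag(0, 125, 1)·P⁻¹ = [[1, -2, 1], [0, 625, -250], [0, 1250, -500]].
The requested entry is 625.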